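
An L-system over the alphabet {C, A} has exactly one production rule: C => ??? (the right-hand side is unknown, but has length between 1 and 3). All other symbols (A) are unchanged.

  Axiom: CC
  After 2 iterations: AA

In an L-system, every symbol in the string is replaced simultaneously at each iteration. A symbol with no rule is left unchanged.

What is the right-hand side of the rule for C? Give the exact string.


Trying C => A:
  Step 0: CC
  Step 1: AA
  Step 2: AA
Matches the given result.

Answer: A


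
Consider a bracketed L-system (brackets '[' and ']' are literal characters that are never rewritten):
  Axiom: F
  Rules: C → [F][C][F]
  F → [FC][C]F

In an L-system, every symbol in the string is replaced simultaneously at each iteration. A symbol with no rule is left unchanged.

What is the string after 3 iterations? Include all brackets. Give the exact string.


Answer: [[[FC][C]F[F][C][F]][[F][C][F]][FC][C]F[[FC][C]F][[F][C][F]][[FC][C]F]][[[FC][C]F][[F][C][F]][[FC][C]F]][[FC][C]F[F][C][F]][[F][C][F]][FC][C]F

Derivation:
Step 0: F
Step 1: [FC][C]F
Step 2: [[FC][C]F[F][C][F]][[F][C][F]][FC][C]F
Step 3: [[[FC][C]F[F][C][F]][[F][C][F]][FC][C]F[[FC][C]F][[F][C][F]][[FC][C]F]][[[FC][C]F][[F][C][F]][[FC][C]F]][[FC][C]F[F][C][F]][[F][C][F]][FC][C]F


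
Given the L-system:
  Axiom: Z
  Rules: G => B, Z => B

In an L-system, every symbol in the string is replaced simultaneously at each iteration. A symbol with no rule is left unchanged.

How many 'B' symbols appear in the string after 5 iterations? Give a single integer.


Step 0: Z  (0 'B')
Step 1: B  (1 'B')
Step 2: B  (1 'B')
Step 3: B  (1 'B')
Step 4: B  (1 'B')
Step 5: B  (1 'B')

Answer: 1


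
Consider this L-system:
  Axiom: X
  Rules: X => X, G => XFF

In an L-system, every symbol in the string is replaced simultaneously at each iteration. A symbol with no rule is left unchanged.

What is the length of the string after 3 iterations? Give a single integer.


Step 0: length = 1
Step 1: length = 1
Step 2: length = 1
Step 3: length = 1

Answer: 1


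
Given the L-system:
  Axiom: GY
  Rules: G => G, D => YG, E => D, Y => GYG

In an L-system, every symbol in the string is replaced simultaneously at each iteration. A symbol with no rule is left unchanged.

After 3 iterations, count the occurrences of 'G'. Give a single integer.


Step 0: GY  (1 'G')
Step 1: GGYG  (3 'G')
Step 2: GGGYGG  (5 'G')
Step 3: GGGGYGGG  (7 'G')

Answer: 7


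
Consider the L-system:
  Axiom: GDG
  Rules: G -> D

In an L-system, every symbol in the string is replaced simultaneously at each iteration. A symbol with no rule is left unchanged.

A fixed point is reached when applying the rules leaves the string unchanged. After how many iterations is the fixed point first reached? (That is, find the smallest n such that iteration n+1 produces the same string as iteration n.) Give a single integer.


Answer: 1

Derivation:
Step 0: GDG
Step 1: DDD
Step 2: DDD  (unchanged — fixed point at step 1)


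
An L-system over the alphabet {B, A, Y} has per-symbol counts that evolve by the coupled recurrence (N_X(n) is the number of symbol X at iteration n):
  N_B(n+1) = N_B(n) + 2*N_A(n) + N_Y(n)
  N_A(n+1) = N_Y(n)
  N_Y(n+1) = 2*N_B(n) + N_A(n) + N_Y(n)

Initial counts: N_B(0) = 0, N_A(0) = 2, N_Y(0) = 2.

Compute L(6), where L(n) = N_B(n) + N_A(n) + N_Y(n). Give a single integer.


Answer: 2916

Derivation:
Step 0: N_B=0, N_A=2, N_Y=2, L=4
Step 1: N_B=6, N_A=2, N_Y=4, L=12
Step 2: N_B=14, N_A=4, N_Y=18, L=36
Step 3: N_B=40, N_A=18, N_Y=50, L=108
Step 4: N_B=126, N_A=50, N_Y=148, L=324
Step 5: N_B=374, N_A=148, N_Y=450, L=972
Step 6: N_B=1120, N_A=450, N_Y=1346, L=2916


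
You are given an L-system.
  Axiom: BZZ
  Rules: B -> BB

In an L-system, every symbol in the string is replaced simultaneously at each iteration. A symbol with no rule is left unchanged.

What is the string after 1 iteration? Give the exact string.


Step 0: BZZ
Step 1: BBZZ

Answer: BBZZ


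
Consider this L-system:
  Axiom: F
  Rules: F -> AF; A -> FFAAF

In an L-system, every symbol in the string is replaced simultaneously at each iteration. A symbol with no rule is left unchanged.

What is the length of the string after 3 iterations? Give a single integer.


Answer: 23

Derivation:
Step 0: length = 1
Step 1: length = 2
Step 2: length = 7
Step 3: length = 23


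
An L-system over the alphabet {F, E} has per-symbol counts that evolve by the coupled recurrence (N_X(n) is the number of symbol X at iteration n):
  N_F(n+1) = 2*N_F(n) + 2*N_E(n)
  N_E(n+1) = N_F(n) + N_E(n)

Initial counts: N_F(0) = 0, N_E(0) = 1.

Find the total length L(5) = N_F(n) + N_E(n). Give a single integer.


Answer: 243

Derivation:
Step 0: N_F=0, N_E=1, L=1
Step 1: N_F=2, N_E=1, L=3
Step 2: N_F=6, N_E=3, L=9
Step 3: N_F=18, N_E=9, L=27
Step 4: N_F=54, N_E=27, L=81
Step 5: N_F=162, N_E=81, L=243


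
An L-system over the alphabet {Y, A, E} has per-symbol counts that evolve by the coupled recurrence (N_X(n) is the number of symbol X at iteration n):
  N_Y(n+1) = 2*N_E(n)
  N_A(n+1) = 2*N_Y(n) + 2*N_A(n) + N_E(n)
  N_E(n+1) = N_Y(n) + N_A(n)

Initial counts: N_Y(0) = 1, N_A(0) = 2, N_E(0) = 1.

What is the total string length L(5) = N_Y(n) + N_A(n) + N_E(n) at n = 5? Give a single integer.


Step 0: N_Y=1, N_A=2, N_E=1, L=4
Step 1: N_Y=2, N_A=7, N_E=3, L=12
Step 2: N_Y=6, N_A=21, N_E=9, L=36
Step 3: N_Y=18, N_A=63, N_E=27, L=108
Step 4: N_Y=54, N_A=189, N_E=81, L=324
Step 5: N_Y=162, N_A=567, N_E=243, L=972

Answer: 972


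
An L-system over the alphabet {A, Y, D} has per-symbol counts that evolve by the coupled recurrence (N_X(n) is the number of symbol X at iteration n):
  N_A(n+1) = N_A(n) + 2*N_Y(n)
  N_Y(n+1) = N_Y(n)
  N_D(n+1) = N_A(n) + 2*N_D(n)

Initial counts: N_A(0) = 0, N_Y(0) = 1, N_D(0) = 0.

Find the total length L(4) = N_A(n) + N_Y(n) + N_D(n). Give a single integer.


Answer: 31

Derivation:
Step 0: N_A=0, N_Y=1, N_D=0, L=1
Step 1: N_A=2, N_Y=1, N_D=0, L=3
Step 2: N_A=4, N_Y=1, N_D=2, L=7
Step 3: N_A=6, N_Y=1, N_D=8, L=15
Step 4: N_A=8, N_Y=1, N_D=22, L=31


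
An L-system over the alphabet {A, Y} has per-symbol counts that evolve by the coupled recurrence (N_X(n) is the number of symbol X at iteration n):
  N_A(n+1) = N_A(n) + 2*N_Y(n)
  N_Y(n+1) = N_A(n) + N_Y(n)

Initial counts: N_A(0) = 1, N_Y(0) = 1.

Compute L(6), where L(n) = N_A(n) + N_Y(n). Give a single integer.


Step 0: N_A=1, N_Y=1, L=2
Step 1: N_A=3, N_Y=2, L=5
Step 2: N_A=7, N_Y=5, L=12
Step 3: N_A=17, N_Y=12, L=29
Step 4: N_A=41, N_Y=29, L=70
Step 5: N_A=99, N_Y=70, L=169
Step 6: N_A=239, N_Y=169, L=408

Answer: 408


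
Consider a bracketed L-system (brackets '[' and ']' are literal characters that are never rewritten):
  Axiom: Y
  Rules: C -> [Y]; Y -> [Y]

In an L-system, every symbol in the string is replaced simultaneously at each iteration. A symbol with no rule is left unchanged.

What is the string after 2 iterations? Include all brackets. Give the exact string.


Answer: [[Y]]

Derivation:
Step 0: Y
Step 1: [Y]
Step 2: [[Y]]


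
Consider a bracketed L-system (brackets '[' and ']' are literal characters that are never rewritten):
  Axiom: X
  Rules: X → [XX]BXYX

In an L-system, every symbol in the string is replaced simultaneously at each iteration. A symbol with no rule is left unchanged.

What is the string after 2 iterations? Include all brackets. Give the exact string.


Answer: [[XX]BXYX[XX]BXYX]B[XX]BXYXY[XX]BXYX

Derivation:
Step 0: X
Step 1: [XX]BXYX
Step 2: [[XX]BXYX[XX]BXYX]B[XX]BXYXY[XX]BXYX


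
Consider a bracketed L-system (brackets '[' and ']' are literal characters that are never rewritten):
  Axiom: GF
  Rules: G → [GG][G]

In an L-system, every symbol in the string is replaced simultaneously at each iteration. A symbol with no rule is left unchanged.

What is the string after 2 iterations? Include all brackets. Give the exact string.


Answer: [[GG][G][GG][G]][[GG][G]]F

Derivation:
Step 0: GF
Step 1: [GG][G]F
Step 2: [[GG][G][GG][G]][[GG][G]]F


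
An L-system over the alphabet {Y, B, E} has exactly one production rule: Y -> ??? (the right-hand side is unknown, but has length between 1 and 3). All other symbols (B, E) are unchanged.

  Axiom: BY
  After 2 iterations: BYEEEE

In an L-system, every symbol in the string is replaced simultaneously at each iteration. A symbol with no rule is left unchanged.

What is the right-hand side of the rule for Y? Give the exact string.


Answer: YEE

Derivation:
Trying Y -> YEE:
  Step 0: BY
  Step 1: BYEE
  Step 2: BYEEEE
Matches the given result.


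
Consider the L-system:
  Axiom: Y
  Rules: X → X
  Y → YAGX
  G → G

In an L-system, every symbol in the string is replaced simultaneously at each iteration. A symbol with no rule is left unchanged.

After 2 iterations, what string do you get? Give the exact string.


Step 0: Y
Step 1: YAGX
Step 2: YAGXAGX

Answer: YAGXAGX


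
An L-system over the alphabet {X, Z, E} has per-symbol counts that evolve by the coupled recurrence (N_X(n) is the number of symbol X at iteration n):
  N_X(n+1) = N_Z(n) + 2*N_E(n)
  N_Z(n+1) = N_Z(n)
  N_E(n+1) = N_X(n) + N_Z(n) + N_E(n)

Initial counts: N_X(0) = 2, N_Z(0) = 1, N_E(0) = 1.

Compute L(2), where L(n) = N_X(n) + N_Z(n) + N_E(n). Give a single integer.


Step 0: N_X=2, N_Z=1, N_E=1, L=4
Step 1: N_X=3, N_Z=1, N_E=4, L=8
Step 2: N_X=9, N_Z=1, N_E=8, L=18

Answer: 18


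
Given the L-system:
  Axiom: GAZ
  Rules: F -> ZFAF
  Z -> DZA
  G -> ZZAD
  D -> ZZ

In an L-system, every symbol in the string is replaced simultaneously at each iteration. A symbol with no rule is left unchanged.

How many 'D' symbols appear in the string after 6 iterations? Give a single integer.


Answer: 53

Derivation:
Step 0: GAZ  (0 'D')
Step 1: ZZADADZA  (2 'D')
Step 2: DZADZAAZZAZZDZAA  (3 'D')
Step 3: ZZDZAAZZDZAAADZADZAADZADZAZZDZAAA  (7 'D')
Step 4: DZADZAZZDZAAADZADZAZZDZAAAAZZDZAAZZDZAAAZZDZAAZZDZAADZADZAZZDZAAAA  (13 'D')
Step 5: ZZDZAAZZDZAADZADZAZZDZAAAAZZDZAAZZDZAADZADZAZZDZAAAAADZADZAZZDZAAADZADZAZZDZAAAADZADZAZZDZAAADZADZAZZDZAAAZZDZAAZZDZAADZADZAZZDZAAAAA  (27 'D')
Step 6: DZADZAZZDZAAADZADZAZZDZAAAZZDZAAZZDZAADZADZAZZDZAAAAADZADZAZZDZAAADZADZAZZDZAAAZZDZAAZZDZAADZADZAZZDZAAAAAAZZDZAAZZDZAADZADZAZZDZAAAAZZDZAAZZDZAADZADZAZZDZAAAAAZZDZAAZZDZAADZADZAZZDZAAAAZZDZAAZZDZAADZADZAZZDZAAAADZADZAZZDZAAADZADZAZZDZAAAZZDZAAZZDZAADZADZAZZDZAAAAAA  (53 'D')


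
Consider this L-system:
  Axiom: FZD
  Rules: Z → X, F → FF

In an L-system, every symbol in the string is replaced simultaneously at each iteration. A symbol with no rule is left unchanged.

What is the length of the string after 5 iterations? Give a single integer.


Step 0: length = 3
Step 1: length = 4
Step 2: length = 6
Step 3: length = 10
Step 4: length = 18
Step 5: length = 34

Answer: 34


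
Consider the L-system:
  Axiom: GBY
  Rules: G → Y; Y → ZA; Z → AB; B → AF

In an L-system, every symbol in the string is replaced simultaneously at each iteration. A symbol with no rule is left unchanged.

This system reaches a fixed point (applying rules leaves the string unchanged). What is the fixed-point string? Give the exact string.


Step 0: GBY
Step 1: YAFZA
Step 2: ZAAFABA
Step 3: ABAAFAAFA
Step 4: AAFAAFAAFA
Step 5: AAFAAFAAFA  (unchanged — fixed point at step 4)

Answer: AAFAAFAAFA


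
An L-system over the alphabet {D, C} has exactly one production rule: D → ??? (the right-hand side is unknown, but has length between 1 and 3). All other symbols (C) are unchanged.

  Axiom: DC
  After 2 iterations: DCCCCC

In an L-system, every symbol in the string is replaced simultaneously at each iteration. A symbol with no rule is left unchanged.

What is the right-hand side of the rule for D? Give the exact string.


Trying D → DCC:
  Step 0: DC
  Step 1: DCCC
  Step 2: DCCCCC
Matches the given result.

Answer: DCC


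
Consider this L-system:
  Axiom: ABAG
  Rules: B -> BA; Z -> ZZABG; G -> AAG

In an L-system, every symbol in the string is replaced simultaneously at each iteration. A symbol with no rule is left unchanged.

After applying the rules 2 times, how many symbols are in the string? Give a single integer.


Answer: 10

Derivation:
Step 0: length = 4
Step 1: length = 7
Step 2: length = 10


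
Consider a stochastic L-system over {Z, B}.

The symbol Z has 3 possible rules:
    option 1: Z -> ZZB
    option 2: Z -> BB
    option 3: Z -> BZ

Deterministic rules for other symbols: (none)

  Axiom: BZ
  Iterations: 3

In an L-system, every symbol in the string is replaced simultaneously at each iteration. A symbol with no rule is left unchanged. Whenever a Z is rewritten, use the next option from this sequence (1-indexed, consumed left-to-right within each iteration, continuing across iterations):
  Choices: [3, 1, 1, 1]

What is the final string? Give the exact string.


Answer: BBZZBZZBB

Derivation:
Step 0: BZ
Step 1: BBZ  (used choices [3])
Step 2: BBZZB  (used choices [1])
Step 3: BBZZBZZBB  (used choices [1, 1])


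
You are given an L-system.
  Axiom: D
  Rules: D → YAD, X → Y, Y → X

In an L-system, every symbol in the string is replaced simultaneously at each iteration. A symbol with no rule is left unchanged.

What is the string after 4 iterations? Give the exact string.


Step 0: D
Step 1: YAD
Step 2: XAYAD
Step 3: YAXAYAD
Step 4: XAYAXAYAD

Answer: XAYAXAYAD


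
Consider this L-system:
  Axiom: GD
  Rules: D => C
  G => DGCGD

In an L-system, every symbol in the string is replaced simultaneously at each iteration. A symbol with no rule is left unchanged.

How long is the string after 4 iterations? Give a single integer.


Step 0: length = 2
Step 1: length = 6
Step 2: length = 14
Step 3: length = 30
Step 4: length = 62

Answer: 62


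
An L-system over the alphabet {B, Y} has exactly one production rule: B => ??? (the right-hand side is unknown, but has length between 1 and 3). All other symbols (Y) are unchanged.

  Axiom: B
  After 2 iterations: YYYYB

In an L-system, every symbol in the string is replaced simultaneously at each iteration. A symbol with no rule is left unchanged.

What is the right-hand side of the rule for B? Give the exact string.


Trying B => YYB:
  Step 0: B
  Step 1: YYB
  Step 2: YYYYB
Matches the given result.

Answer: YYB


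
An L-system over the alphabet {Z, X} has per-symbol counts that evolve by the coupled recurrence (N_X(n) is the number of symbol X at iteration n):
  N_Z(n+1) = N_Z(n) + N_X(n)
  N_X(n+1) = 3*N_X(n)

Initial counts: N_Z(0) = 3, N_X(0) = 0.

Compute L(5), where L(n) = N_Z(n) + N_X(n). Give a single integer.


Step 0: N_Z=3, N_X=0, L=3
Step 1: N_Z=3, N_X=0, L=3
Step 2: N_Z=3, N_X=0, L=3
Step 3: N_Z=3, N_X=0, L=3
Step 4: N_Z=3, N_X=0, L=3
Step 5: N_Z=3, N_X=0, L=3

Answer: 3


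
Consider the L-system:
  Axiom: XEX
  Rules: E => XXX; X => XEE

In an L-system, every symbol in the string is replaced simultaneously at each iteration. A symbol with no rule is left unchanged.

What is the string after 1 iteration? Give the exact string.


Answer: XEEXXXXEE

Derivation:
Step 0: XEX
Step 1: XEEXXXXEE


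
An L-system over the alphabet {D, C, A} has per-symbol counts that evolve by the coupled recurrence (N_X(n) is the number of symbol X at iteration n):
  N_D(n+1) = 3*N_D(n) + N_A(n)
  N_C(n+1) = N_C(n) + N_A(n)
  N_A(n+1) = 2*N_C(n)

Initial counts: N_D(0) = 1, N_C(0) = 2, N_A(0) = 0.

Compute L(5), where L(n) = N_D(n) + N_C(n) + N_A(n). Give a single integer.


Step 0: N_D=1, N_C=2, N_A=0, L=3
Step 1: N_D=3, N_C=2, N_A=4, L=9
Step 2: N_D=13, N_C=6, N_A=4, L=23
Step 3: N_D=43, N_C=10, N_A=12, L=65
Step 4: N_D=141, N_C=22, N_A=20, L=183
Step 5: N_D=443, N_C=42, N_A=44, L=529

Answer: 529


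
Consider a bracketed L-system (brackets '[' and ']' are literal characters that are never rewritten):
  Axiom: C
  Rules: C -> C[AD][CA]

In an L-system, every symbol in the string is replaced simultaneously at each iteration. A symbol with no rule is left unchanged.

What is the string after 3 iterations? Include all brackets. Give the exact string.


Step 0: C
Step 1: C[AD][CA]
Step 2: C[AD][CA][AD][C[AD][CA]A]
Step 3: C[AD][CA][AD][C[AD][CA]A][AD][C[AD][CA][AD][C[AD][CA]A]A]

Answer: C[AD][CA][AD][C[AD][CA]A][AD][C[AD][CA][AD][C[AD][CA]A]A]


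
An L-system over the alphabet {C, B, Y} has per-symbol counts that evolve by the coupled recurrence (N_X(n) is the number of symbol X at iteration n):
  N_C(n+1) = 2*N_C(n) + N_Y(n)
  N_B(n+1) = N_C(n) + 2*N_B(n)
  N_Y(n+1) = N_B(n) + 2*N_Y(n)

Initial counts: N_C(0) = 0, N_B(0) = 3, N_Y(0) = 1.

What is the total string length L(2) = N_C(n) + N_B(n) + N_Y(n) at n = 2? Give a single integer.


Step 0: N_C=0, N_B=3, N_Y=1, L=4
Step 1: N_C=1, N_B=6, N_Y=5, L=12
Step 2: N_C=7, N_B=13, N_Y=16, L=36

Answer: 36


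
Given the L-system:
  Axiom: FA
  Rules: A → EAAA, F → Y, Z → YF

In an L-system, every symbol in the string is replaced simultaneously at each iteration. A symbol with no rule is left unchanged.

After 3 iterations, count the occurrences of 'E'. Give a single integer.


Step 0: FA  (0 'E')
Step 1: YEAAA  (1 'E')
Step 2: YEEAAAEAAAEAAA  (4 'E')
Step 3: YEEEAAAEAAAEAAAEEAAAEAAAEAAAEEAAAEAAAEAAA  (13 'E')

Answer: 13


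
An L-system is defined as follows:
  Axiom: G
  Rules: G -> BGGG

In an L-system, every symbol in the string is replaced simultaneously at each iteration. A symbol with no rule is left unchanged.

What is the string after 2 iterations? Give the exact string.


Step 0: G
Step 1: BGGG
Step 2: BBGGGBGGGBGGG

Answer: BBGGGBGGGBGGG


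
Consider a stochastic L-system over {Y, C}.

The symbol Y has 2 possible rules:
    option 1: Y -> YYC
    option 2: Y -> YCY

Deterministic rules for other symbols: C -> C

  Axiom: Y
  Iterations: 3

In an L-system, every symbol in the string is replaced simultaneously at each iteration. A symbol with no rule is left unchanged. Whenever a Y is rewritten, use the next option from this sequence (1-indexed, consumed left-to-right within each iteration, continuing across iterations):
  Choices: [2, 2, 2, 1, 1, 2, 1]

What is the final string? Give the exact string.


Step 0: Y
Step 1: YCY  (used choices [2])
Step 2: YCYCYCY  (used choices [2, 2])
Step 3: YYCCYYCCYCYCYYC  (used choices [1, 1, 2, 1])

Answer: YYCCYYCCYCYCYYC


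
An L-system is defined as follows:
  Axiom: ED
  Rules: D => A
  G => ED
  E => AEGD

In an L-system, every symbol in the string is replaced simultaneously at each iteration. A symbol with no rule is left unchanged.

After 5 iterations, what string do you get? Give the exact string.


Step 0: ED
Step 1: AEGDA
Step 2: AAEGDEDAA
Step 3: AAAEGDEDAAEGDAAA
Step 4: AAAAEGDEDAAEGDAAAAEGDEDAAAA
Step 5: AAAAAEGDEDAAEGDAAAAEGDEDAAAAAAEGDEDAAEGDAAAAA

Answer: AAAAAEGDEDAAEGDAAAAEGDEDAAAAAAEGDEDAAEGDAAAAA


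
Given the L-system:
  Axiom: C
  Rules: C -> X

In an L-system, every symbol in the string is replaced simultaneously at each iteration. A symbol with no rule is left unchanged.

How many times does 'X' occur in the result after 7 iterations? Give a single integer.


Step 0: C  (0 'X')
Step 1: X  (1 'X')
Step 2: X  (1 'X')
Step 3: X  (1 'X')
Step 4: X  (1 'X')
Step 5: X  (1 'X')
Step 6: X  (1 'X')
Step 7: X  (1 'X')

Answer: 1


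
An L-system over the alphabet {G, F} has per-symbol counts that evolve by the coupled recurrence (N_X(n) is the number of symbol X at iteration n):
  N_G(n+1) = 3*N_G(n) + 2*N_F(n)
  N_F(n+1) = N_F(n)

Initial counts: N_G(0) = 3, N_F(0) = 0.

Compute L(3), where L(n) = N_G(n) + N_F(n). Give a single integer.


Answer: 81

Derivation:
Step 0: N_G=3, N_F=0, L=3
Step 1: N_G=9, N_F=0, L=9
Step 2: N_G=27, N_F=0, L=27
Step 3: N_G=81, N_F=0, L=81


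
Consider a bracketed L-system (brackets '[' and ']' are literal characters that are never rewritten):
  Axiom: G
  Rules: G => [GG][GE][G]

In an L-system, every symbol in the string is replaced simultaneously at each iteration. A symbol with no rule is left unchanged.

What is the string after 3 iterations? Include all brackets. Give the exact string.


Step 0: G
Step 1: [GG][GE][G]
Step 2: [[GG][GE][G][GG][GE][G]][[GG][GE][G]E][[GG][GE][G]]
Step 3: [[[GG][GE][G][GG][GE][G]][[GG][GE][G]E][[GG][GE][G]][[GG][GE][G][GG][GE][G]][[GG][GE][G]E][[GG][GE][G]]][[[GG][GE][G][GG][GE][G]][[GG][GE][G]E][[GG][GE][G]]E][[[GG][GE][G][GG][GE][G]][[GG][GE][G]E][[GG][GE][G]]]

Answer: [[[GG][GE][G][GG][GE][G]][[GG][GE][G]E][[GG][GE][G]][[GG][GE][G][GG][GE][G]][[GG][GE][G]E][[GG][GE][G]]][[[GG][GE][G][GG][GE][G]][[GG][GE][G]E][[GG][GE][G]]E][[[GG][GE][G][GG][GE][G]][[GG][GE][G]E][[GG][GE][G]]]


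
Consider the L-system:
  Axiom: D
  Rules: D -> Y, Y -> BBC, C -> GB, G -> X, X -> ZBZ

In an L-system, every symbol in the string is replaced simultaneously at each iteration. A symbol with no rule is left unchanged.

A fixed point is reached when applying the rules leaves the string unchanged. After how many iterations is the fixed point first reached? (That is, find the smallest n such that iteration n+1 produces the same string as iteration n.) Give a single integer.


Step 0: D
Step 1: Y
Step 2: BBC
Step 3: BBGB
Step 4: BBXB
Step 5: BBZBZB
Step 6: BBZBZB  (unchanged — fixed point at step 5)

Answer: 5


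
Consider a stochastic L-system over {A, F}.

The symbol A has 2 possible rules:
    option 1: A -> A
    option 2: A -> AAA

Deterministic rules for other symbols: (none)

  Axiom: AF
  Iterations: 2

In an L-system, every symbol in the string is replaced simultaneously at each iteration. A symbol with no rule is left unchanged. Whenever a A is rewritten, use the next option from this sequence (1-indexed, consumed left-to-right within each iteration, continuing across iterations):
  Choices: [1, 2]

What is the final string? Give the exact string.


Answer: AAAF

Derivation:
Step 0: AF
Step 1: AF  (used choices [1])
Step 2: AAAF  (used choices [2])


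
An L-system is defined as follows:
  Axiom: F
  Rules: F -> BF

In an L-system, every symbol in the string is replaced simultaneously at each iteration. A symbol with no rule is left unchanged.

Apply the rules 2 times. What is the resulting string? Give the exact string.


Answer: BBF

Derivation:
Step 0: F
Step 1: BF
Step 2: BBF


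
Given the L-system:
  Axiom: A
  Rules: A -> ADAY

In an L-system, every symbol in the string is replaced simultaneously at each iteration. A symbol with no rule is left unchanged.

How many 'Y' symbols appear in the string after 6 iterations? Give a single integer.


Step 0: A  (0 'Y')
Step 1: ADAY  (1 'Y')
Step 2: ADAYDADAYY  (3 'Y')
Step 3: ADAYDADAYYDADAYDADAYYY  (7 'Y')
Step 4: ADAYDADAYYDADAYDADAYYYDADAYDADAYYDADAYDADAYYYY  (15 'Y')
Step 5: ADAYDADAYYDADAYDADAYYYDADAYDADAYYDADAYDADAYYYYDADAYDADAYYDADAYDADAYYYDADAYDADAYYDADAYDADAYYYYY  (31 'Y')
Step 6: ADAYDADAYYDADAYDADAYYYDADAYDADAYYDADAYDADAYYYYDADAYDADAYYDADAYDADAYYYDADAYDADAYYDADAYDADAYYYYYDADAYDADAYYDADAYDADAYYYDADAYDADAYYDADAYDADAYYYYDADAYDADAYYDADAYDADAYYYDADAYDADAYYDADAYDADAYYYYYY  (63 'Y')

Answer: 63


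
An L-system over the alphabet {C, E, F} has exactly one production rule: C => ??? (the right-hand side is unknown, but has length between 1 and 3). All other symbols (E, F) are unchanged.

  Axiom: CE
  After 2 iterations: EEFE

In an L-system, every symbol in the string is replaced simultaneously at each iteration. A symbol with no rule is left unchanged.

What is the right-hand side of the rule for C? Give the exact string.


Answer: EEF

Derivation:
Trying C => EEF:
  Step 0: CE
  Step 1: EEFE
  Step 2: EEFE
Matches the given result.


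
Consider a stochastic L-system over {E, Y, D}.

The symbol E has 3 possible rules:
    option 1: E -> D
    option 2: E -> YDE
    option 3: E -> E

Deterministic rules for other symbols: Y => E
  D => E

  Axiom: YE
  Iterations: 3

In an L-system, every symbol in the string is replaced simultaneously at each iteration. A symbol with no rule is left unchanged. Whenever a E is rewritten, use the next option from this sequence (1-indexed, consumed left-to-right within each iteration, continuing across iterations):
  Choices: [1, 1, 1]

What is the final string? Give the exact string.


Step 0: YE
Step 1: ED  (used choices [1])
Step 2: DE  (used choices [1])
Step 3: ED  (used choices [1])

Answer: ED


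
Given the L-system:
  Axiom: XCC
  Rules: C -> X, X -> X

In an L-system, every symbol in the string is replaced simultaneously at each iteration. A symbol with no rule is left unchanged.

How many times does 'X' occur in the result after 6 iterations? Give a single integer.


Step 0: XCC  (1 'X')
Step 1: XXX  (3 'X')
Step 2: XXX  (3 'X')
Step 3: XXX  (3 'X')
Step 4: XXX  (3 'X')
Step 5: XXX  (3 'X')
Step 6: XXX  (3 'X')

Answer: 3


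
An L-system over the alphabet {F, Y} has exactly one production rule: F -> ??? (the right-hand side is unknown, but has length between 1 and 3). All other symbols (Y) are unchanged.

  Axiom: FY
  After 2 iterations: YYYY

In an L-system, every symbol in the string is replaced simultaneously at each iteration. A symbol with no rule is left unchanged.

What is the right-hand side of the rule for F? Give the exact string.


Answer: YYY

Derivation:
Trying F -> YYY:
  Step 0: FY
  Step 1: YYYY
  Step 2: YYYY
Matches the given result.


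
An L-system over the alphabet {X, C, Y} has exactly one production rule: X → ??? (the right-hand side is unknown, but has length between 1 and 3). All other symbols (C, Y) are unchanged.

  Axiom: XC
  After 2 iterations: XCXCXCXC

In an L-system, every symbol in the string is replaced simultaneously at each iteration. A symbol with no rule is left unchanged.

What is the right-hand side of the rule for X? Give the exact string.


Trying X → XCX:
  Step 0: XC
  Step 1: XCXC
  Step 2: XCXCXCXC
Matches the given result.

Answer: XCX


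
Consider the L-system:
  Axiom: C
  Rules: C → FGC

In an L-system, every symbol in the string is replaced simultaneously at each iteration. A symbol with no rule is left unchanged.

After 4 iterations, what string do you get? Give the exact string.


Answer: FGFGFGFGC

Derivation:
Step 0: C
Step 1: FGC
Step 2: FGFGC
Step 3: FGFGFGC
Step 4: FGFGFGFGC


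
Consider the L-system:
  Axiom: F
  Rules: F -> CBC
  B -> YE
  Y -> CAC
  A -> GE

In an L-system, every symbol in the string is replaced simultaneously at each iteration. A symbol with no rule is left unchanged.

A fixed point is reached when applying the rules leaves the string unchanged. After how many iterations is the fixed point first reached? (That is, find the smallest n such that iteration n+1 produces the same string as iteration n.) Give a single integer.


Step 0: F
Step 1: CBC
Step 2: CYEC
Step 3: CCACEC
Step 4: CCGECEC
Step 5: CCGECEC  (unchanged — fixed point at step 4)

Answer: 4


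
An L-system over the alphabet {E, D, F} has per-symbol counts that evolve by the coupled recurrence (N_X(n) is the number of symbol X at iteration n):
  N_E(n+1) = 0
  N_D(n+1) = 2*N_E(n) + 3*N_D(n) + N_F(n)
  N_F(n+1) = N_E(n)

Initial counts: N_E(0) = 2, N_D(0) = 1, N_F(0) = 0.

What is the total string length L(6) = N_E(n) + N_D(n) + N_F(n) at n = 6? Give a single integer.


Step 0: N_E=2, N_D=1, N_F=0, L=3
Step 1: N_E=0, N_D=7, N_F=2, L=9
Step 2: N_E=0, N_D=23, N_F=0, L=23
Step 3: N_E=0, N_D=69, N_F=0, L=69
Step 4: N_E=0, N_D=207, N_F=0, L=207
Step 5: N_E=0, N_D=621, N_F=0, L=621
Step 6: N_E=0, N_D=1863, N_F=0, L=1863

Answer: 1863


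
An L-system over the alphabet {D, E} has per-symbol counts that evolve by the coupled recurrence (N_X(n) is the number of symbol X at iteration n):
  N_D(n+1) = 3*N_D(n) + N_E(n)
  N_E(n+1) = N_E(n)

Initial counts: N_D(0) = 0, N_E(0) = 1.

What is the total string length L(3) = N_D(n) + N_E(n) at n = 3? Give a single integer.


Step 0: N_D=0, N_E=1, L=1
Step 1: N_D=1, N_E=1, L=2
Step 2: N_D=4, N_E=1, L=5
Step 3: N_D=13, N_E=1, L=14

Answer: 14


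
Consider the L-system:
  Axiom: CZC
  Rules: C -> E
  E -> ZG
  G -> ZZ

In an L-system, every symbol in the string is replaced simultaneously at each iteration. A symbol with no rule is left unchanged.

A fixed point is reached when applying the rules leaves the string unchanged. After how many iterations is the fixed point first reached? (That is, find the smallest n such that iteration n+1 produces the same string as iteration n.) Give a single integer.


Answer: 3

Derivation:
Step 0: CZC
Step 1: EZE
Step 2: ZGZZG
Step 3: ZZZZZZZ
Step 4: ZZZZZZZ  (unchanged — fixed point at step 3)


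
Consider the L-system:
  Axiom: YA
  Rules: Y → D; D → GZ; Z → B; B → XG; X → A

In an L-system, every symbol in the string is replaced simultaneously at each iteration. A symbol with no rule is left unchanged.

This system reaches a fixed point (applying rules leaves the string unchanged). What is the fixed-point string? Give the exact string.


Step 0: YA
Step 1: DA
Step 2: GZA
Step 3: GBA
Step 4: GXGA
Step 5: GAGA
Step 6: GAGA  (unchanged — fixed point at step 5)

Answer: GAGA


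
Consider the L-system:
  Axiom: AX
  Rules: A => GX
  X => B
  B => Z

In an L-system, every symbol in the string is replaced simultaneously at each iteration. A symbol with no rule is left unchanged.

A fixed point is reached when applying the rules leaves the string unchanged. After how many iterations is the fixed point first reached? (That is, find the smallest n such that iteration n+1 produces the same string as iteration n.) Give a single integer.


Answer: 3

Derivation:
Step 0: AX
Step 1: GXB
Step 2: GBZ
Step 3: GZZ
Step 4: GZZ  (unchanged — fixed point at step 3)


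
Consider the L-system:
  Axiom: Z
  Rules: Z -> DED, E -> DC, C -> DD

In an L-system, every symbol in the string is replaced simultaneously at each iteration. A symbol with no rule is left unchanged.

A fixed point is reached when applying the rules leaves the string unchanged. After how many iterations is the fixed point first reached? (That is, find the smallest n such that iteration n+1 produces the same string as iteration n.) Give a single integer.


Answer: 3

Derivation:
Step 0: Z
Step 1: DED
Step 2: DDCD
Step 3: DDDDD
Step 4: DDDDD  (unchanged — fixed point at step 3)


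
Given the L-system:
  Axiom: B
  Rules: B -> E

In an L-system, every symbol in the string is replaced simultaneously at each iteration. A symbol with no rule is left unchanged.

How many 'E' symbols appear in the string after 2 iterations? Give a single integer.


Step 0: B  (0 'E')
Step 1: E  (1 'E')
Step 2: E  (1 'E')

Answer: 1


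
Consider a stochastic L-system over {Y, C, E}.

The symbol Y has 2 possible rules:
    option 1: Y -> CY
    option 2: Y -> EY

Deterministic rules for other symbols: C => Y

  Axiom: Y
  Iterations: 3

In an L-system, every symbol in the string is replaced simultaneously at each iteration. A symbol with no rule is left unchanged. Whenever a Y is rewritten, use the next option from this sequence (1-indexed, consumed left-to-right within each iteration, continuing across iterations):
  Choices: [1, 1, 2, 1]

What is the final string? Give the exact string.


Step 0: Y
Step 1: CY  (used choices [1])
Step 2: YCY  (used choices [1])
Step 3: EYYCY  (used choices [2, 1])

Answer: EYYCY


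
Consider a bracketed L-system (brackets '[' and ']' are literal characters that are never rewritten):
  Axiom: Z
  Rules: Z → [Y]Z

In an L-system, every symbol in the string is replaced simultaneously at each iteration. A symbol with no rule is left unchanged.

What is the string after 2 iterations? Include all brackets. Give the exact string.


Step 0: Z
Step 1: [Y]Z
Step 2: [Y][Y]Z

Answer: [Y][Y]Z


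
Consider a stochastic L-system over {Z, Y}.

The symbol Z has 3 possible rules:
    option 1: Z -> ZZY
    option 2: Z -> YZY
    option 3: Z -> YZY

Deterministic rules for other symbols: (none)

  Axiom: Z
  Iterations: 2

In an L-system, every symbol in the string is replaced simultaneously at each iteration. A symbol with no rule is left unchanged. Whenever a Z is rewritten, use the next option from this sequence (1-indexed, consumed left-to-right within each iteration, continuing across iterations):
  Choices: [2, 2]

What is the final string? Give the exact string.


Answer: YYZYY

Derivation:
Step 0: Z
Step 1: YZY  (used choices [2])
Step 2: YYZYY  (used choices [2])


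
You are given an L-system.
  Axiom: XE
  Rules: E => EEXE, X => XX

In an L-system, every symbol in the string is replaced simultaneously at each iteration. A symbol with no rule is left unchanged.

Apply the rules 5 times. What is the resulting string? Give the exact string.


Step 0: XE
Step 1: XXEEXE
Step 2: XXXXEEXEEEXEXXEEXE
Step 3: XXXXXXXXEEXEEEXEXXEEXEEEXEEEXEXXEEXEXXXXEEXEEEXEXXEEXE
Step 4: XXXXXXXXXXXXXXXXEEXEEEXEXXEEXEEEXEEEXEXXEEXEXXXXEEXEEEXEXXEEXEEEXEEEXEXXEEXEEEXEEEXEXXEEXEXXXXEEXEEEXEXXEEXEXXXXXXXXEEXEEEXEXXEEXEEEXEEEXEXXEEXEXXXXEEXEEEXEXXEEXE
Step 5: XXXXXXXXXXXXXXXXXXXXXXXXXXXXXXXXEEXEEEXEXXEEXEEEXEEEXEXXEEXEXXXXEEXEEEXEXXEEXEEEXEEEXEXXEEXEEEXEEEXEXXEEXEXXXXEEXEEEXEXXEEXEXXXXXXXXEEXEEEXEXXEEXEEEXEEEXEXXEEXEXXXXEEXEEEXEXXEEXEEEXEEEXEXXEEXEEEXEEEXEXXEEXEXXXXEEXEEEXEXXEEXEEEXEEEXEXXEEXEEEXEEEXEXXEEXEXXXXEEXEEEXEXXEEXEXXXXXXXXEEXEEEXEXXEEXEEEXEEEXEXXEEXEXXXXEEXEEEXEXXEEXEXXXXXXXXXXXXXXXXEEXEEEXEXXEEXEEEXEEEXEXXEEXEXXXXEEXEEEXEXXEEXEEEXEEEXEXXEEXEEEXEEEXEXXEEXEXXXXEEXEEEXEXXEEXEXXXXXXXXEEXEEEXEXXEEXEEEXEEEXEXXEEXEXXXXEEXEEEXEXXEEXE

Answer: XXXXXXXXXXXXXXXXXXXXXXXXXXXXXXXXEEXEEEXEXXEEXEEEXEEEXEXXEEXEXXXXEEXEEEXEXXEEXEEEXEEEXEXXEEXEEEXEEEXEXXEEXEXXXXEEXEEEXEXXEEXEXXXXXXXXEEXEEEXEXXEEXEEEXEEEXEXXEEXEXXXXEEXEEEXEXXEEXEEEXEEEXEXXEEXEEEXEEEXEXXEEXEXXXXEEXEEEXEXXEEXEEEXEEEXEXXEEXEEEXEEEXEXXEEXEXXXXEEXEEEXEXXEEXEXXXXXXXXEEXEEEXEXXEEXEEEXEEEXEXXEEXEXXXXEEXEEEXEXXEEXEXXXXXXXXXXXXXXXXEEXEEEXEXXEEXEEEXEEEXEXXEEXEXXXXEEXEEEXEXXEEXEEEXEEEXEXXEEXEEEXEEEXEXXEEXEXXXXEEXEEEXEXXEEXEXXXXXXXXEEXEEEXEXXEEXEEEXEEEXEXXEEXEXXXXEEXEEEXEXXEEXE


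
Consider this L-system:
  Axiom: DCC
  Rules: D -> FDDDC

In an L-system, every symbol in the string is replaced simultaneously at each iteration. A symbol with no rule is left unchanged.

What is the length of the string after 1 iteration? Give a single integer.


Step 0: length = 3
Step 1: length = 7

Answer: 7


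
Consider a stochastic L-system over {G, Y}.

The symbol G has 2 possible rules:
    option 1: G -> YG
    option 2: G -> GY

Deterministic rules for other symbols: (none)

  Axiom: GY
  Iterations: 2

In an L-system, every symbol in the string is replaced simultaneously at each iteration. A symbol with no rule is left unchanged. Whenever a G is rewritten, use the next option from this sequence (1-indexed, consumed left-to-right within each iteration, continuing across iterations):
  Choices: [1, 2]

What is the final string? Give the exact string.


Step 0: GY
Step 1: YGY  (used choices [1])
Step 2: YGYY  (used choices [2])

Answer: YGYY


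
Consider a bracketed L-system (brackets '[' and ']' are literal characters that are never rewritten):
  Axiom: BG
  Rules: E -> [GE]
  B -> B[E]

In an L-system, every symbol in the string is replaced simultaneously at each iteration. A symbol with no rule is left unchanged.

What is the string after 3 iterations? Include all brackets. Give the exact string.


Step 0: BG
Step 1: B[E]G
Step 2: B[E][[GE]]G
Step 3: B[E][[GE]][[G[GE]]]G

Answer: B[E][[GE]][[G[GE]]]G


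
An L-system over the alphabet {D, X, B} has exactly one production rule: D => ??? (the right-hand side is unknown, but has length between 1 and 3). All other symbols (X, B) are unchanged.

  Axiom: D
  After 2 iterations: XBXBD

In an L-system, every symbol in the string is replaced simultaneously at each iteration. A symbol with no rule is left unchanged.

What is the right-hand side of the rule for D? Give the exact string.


Trying D => XBD:
  Step 0: D
  Step 1: XBD
  Step 2: XBXBD
Matches the given result.

Answer: XBD


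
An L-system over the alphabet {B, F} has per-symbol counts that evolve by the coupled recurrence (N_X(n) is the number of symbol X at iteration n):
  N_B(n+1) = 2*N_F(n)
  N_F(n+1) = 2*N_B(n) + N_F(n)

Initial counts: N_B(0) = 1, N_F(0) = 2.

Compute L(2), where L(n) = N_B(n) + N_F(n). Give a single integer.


Answer: 20

Derivation:
Step 0: N_B=1, N_F=2, L=3
Step 1: N_B=4, N_F=4, L=8
Step 2: N_B=8, N_F=12, L=20


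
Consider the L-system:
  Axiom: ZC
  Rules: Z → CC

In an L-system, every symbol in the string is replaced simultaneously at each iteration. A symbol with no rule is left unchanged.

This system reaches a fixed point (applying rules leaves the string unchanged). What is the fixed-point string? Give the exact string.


Answer: CCC

Derivation:
Step 0: ZC
Step 1: CCC
Step 2: CCC  (unchanged — fixed point at step 1)


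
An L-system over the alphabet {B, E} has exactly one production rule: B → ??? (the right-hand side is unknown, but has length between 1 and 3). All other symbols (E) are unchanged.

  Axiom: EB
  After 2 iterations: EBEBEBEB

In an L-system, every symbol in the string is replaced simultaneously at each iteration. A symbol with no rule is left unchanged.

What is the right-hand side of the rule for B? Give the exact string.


Trying B → BEB:
  Step 0: EB
  Step 1: EBEB
  Step 2: EBEBEBEB
Matches the given result.

Answer: BEB


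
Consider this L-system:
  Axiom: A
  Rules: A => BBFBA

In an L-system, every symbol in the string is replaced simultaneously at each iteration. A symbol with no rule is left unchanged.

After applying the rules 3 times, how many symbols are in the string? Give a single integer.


Answer: 13

Derivation:
Step 0: length = 1
Step 1: length = 5
Step 2: length = 9
Step 3: length = 13


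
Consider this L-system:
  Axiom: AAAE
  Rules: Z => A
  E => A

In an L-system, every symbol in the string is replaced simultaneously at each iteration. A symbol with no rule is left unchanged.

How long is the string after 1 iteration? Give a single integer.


Step 0: length = 4
Step 1: length = 4

Answer: 4


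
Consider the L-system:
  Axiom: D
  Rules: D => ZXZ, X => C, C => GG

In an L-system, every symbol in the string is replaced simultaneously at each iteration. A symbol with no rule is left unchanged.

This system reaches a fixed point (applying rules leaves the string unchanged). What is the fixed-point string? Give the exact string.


Step 0: D
Step 1: ZXZ
Step 2: ZCZ
Step 3: ZGGZ
Step 4: ZGGZ  (unchanged — fixed point at step 3)

Answer: ZGGZ


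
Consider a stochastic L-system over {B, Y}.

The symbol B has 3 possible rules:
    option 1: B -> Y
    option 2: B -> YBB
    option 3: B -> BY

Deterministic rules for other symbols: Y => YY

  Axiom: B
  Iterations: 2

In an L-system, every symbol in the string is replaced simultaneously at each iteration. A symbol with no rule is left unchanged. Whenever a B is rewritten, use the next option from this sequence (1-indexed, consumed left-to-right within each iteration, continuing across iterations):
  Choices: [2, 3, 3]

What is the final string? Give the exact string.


Step 0: B
Step 1: YBB  (used choices [2])
Step 2: YYBYBY  (used choices [3, 3])

Answer: YYBYBY


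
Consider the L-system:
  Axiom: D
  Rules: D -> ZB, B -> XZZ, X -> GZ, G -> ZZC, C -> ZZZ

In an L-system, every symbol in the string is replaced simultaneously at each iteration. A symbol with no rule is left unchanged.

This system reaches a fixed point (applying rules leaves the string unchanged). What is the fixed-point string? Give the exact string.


Answer: ZZZZZZZZZ

Derivation:
Step 0: D
Step 1: ZB
Step 2: ZXZZ
Step 3: ZGZZZ
Step 4: ZZZCZZZ
Step 5: ZZZZZZZZZ
Step 6: ZZZZZZZZZ  (unchanged — fixed point at step 5)


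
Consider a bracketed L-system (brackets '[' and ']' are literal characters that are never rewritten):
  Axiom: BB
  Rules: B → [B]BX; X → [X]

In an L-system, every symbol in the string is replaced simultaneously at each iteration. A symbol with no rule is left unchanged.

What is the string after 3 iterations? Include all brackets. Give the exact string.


Step 0: BB
Step 1: [B]BX[B]BX
Step 2: [[B]BX][B]BX[X][[B]BX][B]BX[X]
Step 3: [[[B]BX][B]BX[X]][[B]BX][B]BX[X][[X]][[[B]BX][B]BX[X]][[B]BX][B]BX[X][[X]]

Answer: [[[B]BX][B]BX[X]][[B]BX][B]BX[X][[X]][[[B]BX][B]BX[X]][[B]BX][B]BX[X][[X]]
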